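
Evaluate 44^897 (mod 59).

43

Square-and-reduce mod 59: 44^1≡44, 44^2≡48, 44^4≡3, 44^8≡9, 44^16≡22, 44^32≡12, 44^64≡26, 44^128≡27, 44^256≡21, 44^512≡28.
Since 897 = 1 + 128 + 256 + 512 in binary, 44^897 ≡ 44·27·21·28 ≡ 43 (mod 59).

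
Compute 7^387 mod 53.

By repeated squaring mod 53: 7^1≡7, 7^2≡49, 7^4≡16, 7^8≡44, 7^16≡28, 7^32≡42, 7^64≡15, 7^128≡13, 7^256≡10.
Since 387 = 1 + 2 + 128 + 256 in binary, 7^387 ≡ 7·49·13·10 ≡ 17 (mod 53).

17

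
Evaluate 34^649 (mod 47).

Successive squares of 34 mod 47: 34^1≡34, 34^2≡28, 34^4≡32, 34^8≡37, 34^16≡6, 34^32≡36, 34^64≡27, 34^128≡24, 34^256≡12, 34^512≡3.
Since 649 = 1 + 8 + 128 + 512 in binary, 34^649 ≡ 34·37·24·3 ≡ 7 (mod 47).

7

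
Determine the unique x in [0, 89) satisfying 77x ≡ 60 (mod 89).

The inverse of 77 mod 89 is 37 (since 77·37 = 2849 ≡ 1).
So x ≡ 37·60 = 2220 ≡ 84 (mod 89).

84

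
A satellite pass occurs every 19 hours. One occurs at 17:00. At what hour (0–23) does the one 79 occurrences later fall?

79·19 = 1501.
1501 = 62·24 + 13, so 1501 mod 24 = 13.
(17 + 13) mod 24 = 6.

6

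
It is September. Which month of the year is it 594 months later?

March

594 = 49·12 + 6, so 594 mod 12 = 6.
September + 6 months → March.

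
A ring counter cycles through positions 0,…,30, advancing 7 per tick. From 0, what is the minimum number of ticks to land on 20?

7⁻¹ ≡ 9 (mod 31) because 7·9 = 63 = 2·31 + 1.
Multiplying both sides by 9: x ≡ 9·20 = 180 ≡ 25 (mod 31).

25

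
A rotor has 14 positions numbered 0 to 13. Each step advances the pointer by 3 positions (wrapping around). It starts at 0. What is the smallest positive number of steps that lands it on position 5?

11

The inverse of 3 mod 14 is 5 (since 3·5 = 15 ≡ 1).
Multiplying both sides by 5: x ≡ 5·5 = 25 ≡ 11 (mod 14).
Check: 3·11 = 33 = 2·14 + 5.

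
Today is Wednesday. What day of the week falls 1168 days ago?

Dividing 1168 by 7 gives quotient 166 and remainder 6.
Wednesday − 6 days → Thursday.

Thursday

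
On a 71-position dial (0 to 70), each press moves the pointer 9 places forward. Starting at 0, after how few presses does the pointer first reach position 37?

12

The inverse of 9 mod 71 is 8 (since 9·8 = 72 ≡ 1).
Multiplying both sides by 8: x ≡ 8·37 = 296 ≡ 12 (mod 71).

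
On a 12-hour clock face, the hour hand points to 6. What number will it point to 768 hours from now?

Dividing 768 by 12 gives quotient 64 and remainder 0.
6 + 0 → 6 on a 12-hour dial.

6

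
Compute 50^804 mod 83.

By repeated squaring mod 83: 50^1≡50, 50^2≡10, 50^4≡17, 50^8≡40, 50^16≡23, 50^32≡31, 50^64≡48, 50^128≡63, 50^256≡68, 50^512≡59.
Since 804 = 4 + 32 + 256 + 512 in binary, 50^804 ≡ 17·31·68·59 ≡ 65 (mod 83).

65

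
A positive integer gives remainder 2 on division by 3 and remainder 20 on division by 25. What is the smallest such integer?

x ≡ 2 (mod 3) gives x ∈ {2, 5, 8, 11, 14, 17, 20}.
The first of these with x mod 25 = 20 is 20.

20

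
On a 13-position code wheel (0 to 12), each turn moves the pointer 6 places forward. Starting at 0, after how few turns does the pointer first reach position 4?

The inverse of 6 mod 13 is 11 (since 6·11 = 66 ≡ 1).
So x ≡ 11·4 = 44 ≡ 5 (mod 13).

5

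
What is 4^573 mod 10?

4

Last digits of 4^n: 4, 6 (period 2).
573 mod 2 = 1, so the last digit matches 4^1 = 4.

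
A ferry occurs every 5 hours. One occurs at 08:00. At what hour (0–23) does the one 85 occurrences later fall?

1

85·5 = 425.
425 = 17·24 + 17, so 425 mod 24 = 17.
(8 + 17) mod 24 = 1.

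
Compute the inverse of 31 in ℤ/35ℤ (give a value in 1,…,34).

31·26 = 806 = 23·35 + 1, so 31⁻¹ ≡ 26 (mod 35).

26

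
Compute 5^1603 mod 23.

Square-and-reduce mod 23: 5^1≡5, 5^2≡2, 5^4≡4, 5^8≡16, 5^16≡3, 5^32≡9, 5^64≡12, 5^128≡6, 5^256≡13, 5^512≡8, 5^1024≡18.
Since 1603 = 1 + 2 + 64 + 512 + 1024 in binary, 5^1603 ≡ 5·2·12·8·18 ≡ 7 (mod 23).

7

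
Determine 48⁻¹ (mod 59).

48·16 = 768 = 13·59 + 1, so 48⁻¹ ≡ 16 (mod 59).

16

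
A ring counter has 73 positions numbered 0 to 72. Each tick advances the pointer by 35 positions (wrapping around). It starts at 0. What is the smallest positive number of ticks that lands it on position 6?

69

The inverse of 35 mod 73 is 48 (since 35·48 = 1680 ≡ 1).
Multiplying both sides by 48: x ≡ 48·6 = 288 ≡ 69 (mod 73).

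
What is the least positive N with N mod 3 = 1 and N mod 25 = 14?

64

x ≡ 1 (mod 3) gives x ∈ {1, 4, 7, 10, 13, 16, 19, 22, …}.
The first of these with x mod 25 = 14 is 64.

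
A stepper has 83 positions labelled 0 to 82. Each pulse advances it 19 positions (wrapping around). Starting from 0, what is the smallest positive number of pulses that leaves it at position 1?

35

83 = 4·19 + 7
19 = 2·7 + 5
7 = 1·5 + 2
5 = 2·2 + 1
2 = 2·1 + 0
Back-substituting gives 19·35 ≡ 1 (mod 83).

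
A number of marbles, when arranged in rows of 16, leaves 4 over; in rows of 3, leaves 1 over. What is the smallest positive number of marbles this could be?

4

x ≡ 1 (mod 3) gives x ∈ {1, 4}.
The first of these with x mod 16 = 4 is 4.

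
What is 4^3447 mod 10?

Last digits of 4^n: 4, 6 (period 2).
3447 mod 2 = 1, so the last digit matches 4^1 = 4.

4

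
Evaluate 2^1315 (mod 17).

8

By repeated squaring mod 17: 2^1≡2, 2^2≡4, 2^4≡16, 2^8≡1, 2^16≡1, 2^32≡1, 2^64≡1, 2^128≡1, 2^256≡1, 2^512≡1, 2^1024≡1.
Since 1315 = 1 + 2 + 32 + 256 + 1024 in binary, 2^1315 ≡ 2·4·1·1·1 ≡ 8 (mod 17).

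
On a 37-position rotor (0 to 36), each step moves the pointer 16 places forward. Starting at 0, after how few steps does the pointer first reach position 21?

16⁻¹ ≡ 7 (mod 37) because 16·7 = 112 = 3·37 + 1.
So x ≡ 7·21 = 147 ≡ 36 (mod 37).

36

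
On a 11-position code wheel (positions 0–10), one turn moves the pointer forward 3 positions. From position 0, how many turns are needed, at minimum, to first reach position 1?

4

3·4 = 12 = 1·11 + 1, so 3⁻¹ ≡ 4 (mod 11).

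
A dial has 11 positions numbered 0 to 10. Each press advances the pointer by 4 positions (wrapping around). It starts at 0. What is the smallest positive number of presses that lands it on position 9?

5

4⁻¹ ≡ 3 (mod 11) because 4·3 = 12 = 1·11 + 1.
So x ≡ 3·9 = 27 ≡ 5 (mod 11).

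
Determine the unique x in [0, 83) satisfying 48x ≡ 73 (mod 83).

The inverse of 48 mod 83 is 64 (since 48·64 = 3072 ≡ 1).
Multiplying both sides by 64: x ≡ 64·73 = 4672 ≡ 24 (mod 83).

24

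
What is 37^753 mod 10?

7

Powers of 7 mod 10 repeat with period 4: 7, 9, 3, 1.
753 leaves remainder 1 on division by 4, so 37^753 ends in 7.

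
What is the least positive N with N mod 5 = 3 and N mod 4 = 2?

18

Since 4·4 ≡ 1 (mod 5), take x = 2 + 4·((3−2)·4 mod 5) = 2 + 4·4 = 18.
Check: 18 mod 5 = 3, 18 mod 4 = 2.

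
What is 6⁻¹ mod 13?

11

13 = 2·6 + 1
6 = 6·1 + 0
Back-substituting gives 6·11 ≡ 1 (mod 13).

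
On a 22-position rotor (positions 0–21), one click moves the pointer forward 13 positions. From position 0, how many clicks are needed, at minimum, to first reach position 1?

22 = 1·13 + 9
13 = 1·9 + 4
9 = 2·4 + 1
4 = 4·1 + 0
Back-substituting gives 13·17 ≡ 1 (mod 22).

17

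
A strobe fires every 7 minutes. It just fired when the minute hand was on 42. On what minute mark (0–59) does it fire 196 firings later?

196·7 = 1372.
Dividing 1372 by 60 gives quotient 22 and remainder 52.
(42 + 52) mod 60 = 34.

34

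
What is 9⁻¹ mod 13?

3

9·3 = 27 = 2·13 + 1, so 9⁻¹ ≡ 3 (mod 13).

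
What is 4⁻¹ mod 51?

13

51 = 12·4 + 3
4 = 1·3 + 1
3 = 3·1 + 0
Back-substituting gives 4·13 ≡ 1 (mod 51).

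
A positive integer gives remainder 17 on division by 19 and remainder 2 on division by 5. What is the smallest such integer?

17

x ≡ 2 (mod 5) gives x ∈ {2, 7, 12, 17}.
The first of these with x mod 19 = 17 is 17.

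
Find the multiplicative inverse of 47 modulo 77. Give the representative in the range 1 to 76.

47·59 = 2773 = 36·77 + 1, so 47⁻¹ ≡ 59 (mod 77).

59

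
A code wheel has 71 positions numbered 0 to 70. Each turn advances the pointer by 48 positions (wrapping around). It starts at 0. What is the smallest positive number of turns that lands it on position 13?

55

The inverse of 48 mod 71 is 37 (since 48·37 = 1776 ≡ 1).
Multiplying both sides by 37: x ≡ 37·13 = 481 ≡ 55 (mod 71).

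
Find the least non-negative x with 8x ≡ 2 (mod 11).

3

The inverse of 8 mod 11 is 7 (since 8·7 = 56 ≡ 1).
So x ≡ 7·2 = 14 ≡ 3 (mod 11).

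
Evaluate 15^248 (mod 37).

By repeated squaring mod 37: 15^1≡15, 15^2≡3, 15^4≡9, 15^8≡7, 15^16≡12, 15^32≡33, 15^64≡16, 15^128≡34.
Since 248 = 8 + 16 + 32 + 64 + 128 in binary, 15^248 ≡ 7·12·33·16·34 ≡ 33 (mod 37).

33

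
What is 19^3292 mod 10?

1

Powers of 9 mod 10 repeat with period 2: 9, 1.
3292 leaves remainder 0 on division by 2, so 19^3292 ends in 1.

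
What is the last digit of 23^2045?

The units digit of 23^n cycles with period 4: 3, 9, 7, 1, …
2045 leaves remainder 1 on division by 4, so 23^2045 ends in 3.

3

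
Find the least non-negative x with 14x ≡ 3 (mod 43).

14⁻¹ ≡ 40 (mod 43) because 14·40 = 560 = 13·43 + 1.
So x ≡ 40·3 = 120 ≡ 34 (mod 43).

34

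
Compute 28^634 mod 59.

Successive squares of 28 mod 59: 28^1≡28, 28^2≡17, 28^4≡53, 28^8≡36, 28^16≡57, 28^32≡4, 28^64≡16, 28^128≡20, 28^256≡46, 28^512≡51.
Since 634 = 2 + 8 + 16 + 32 + 64 + 512 in binary, 28^634 ≡ 17·36·57·4·16·51 ≡ 49 (mod 59).

49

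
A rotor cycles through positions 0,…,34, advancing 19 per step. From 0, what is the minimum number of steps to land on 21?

19⁻¹ ≡ 24 (mod 35) because 19·24 = 456 = 13·35 + 1.
Multiplying both sides by 24: x ≡ 24·21 = 504 ≡ 14 (mod 35).
Check: 19·14 = 266 = 7·35 + 21.

14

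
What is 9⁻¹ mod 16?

9

16 = 1·9 + 7
9 = 1·7 + 2
7 = 3·2 + 1
2 = 2·1 + 0
Back-substituting gives 9·9 ≡ 1 (mod 16).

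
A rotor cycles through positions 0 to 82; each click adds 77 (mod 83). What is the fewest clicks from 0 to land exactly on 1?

69

77·69 = 5313 = 64·83 + 1, so 77⁻¹ ≡ 69 (mod 83).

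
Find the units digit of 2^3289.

Powers of 2 mod 10 repeat with period 4: 2, 4, 8, 6.
3289 leaves remainder 1 on division by 4, so 2^3289 ends in 2.

2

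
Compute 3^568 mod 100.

61

Successive squares of 3 mod 100: 3^1≡3, 3^2≡9, 3^4≡81, 3^8≡61, 3^16≡21, 3^32≡41, 3^64≡81, 3^128≡61, 3^256≡21, 3^512≡41.
Since 568 = 8 + 16 + 32 + 512 in binary, 3^568 ≡ 61·21·41·41 ≡ 61 (mod 100).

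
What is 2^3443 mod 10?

Last digits of 2^n: 2, 4, 8, 6 (period 4).
3443 leaves remainder 3 on division by 4, so 2^3443 ends in 8.

8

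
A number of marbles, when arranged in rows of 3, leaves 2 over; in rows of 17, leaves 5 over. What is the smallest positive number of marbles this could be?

5

x ≡ 2 (mod 3) gives x ∈ {2, 5}.
The first of these with x mod 17 = 5 is 5.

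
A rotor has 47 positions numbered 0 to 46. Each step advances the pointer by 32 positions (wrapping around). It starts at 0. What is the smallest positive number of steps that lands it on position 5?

32⁻¹ ≡ 25 (mod 47) because 32·25 = 800 = 17·47 + 1.
So x ≡ 25·5 = 125 ≡ 31 (mod 47).

31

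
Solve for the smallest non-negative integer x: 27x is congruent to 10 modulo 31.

27⁻¹ ≡ 23 (mod 31) because 27·23 = 621 = 20·31 + 1.
So x ≡ 23·10 = 230 ≡ 13 (mod 31).

13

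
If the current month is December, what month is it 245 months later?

245 − 20·12 = 5, so 245 ≡ 5 (mod 12).
December + 5 months → May.

May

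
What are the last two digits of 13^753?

Successive squares of 13 mod 100: 13^1≡13, 13^2≡69, 13^4≡61, 13^8≡21, 13^16≡41, 13^32≡81, 13^64≡61, 13^128≡21, 13^256≡41, 13^512≡81.
Since 753 = 1 + 16 + 32 + 64 + 128 + 512 in binary, 13^753 ≡ 13·41·81·61·21·81 ≡ 53 (mod 100).

53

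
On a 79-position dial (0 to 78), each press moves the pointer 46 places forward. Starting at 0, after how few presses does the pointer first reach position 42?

46⁻¹ ≡ 67 (mod 79) because 46·67 = 3082 = 39·79 + 1.
So x ≡ 67·42 = 2814 ≡ 49 (mod 79).

49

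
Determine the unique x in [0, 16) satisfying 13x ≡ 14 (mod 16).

6

The inverse of 13 mod 16 is 5 (since 13·5 = 65 ≡ 1).
Multiplying both sides by 5: x ≡ 5·14 = 70 ≡ 6 (mod 16).
Check: 13·6 = 78 = 4·16 + 14.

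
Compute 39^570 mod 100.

1

Successive squares of 39 mod 100: 39^1≡39, 39^2≡21, 39^4≡41, 39^8≡81, 39^16≡61, 39^32≡21, 39^64≡41, 39^128≡81, 39^256≡61, 39^512≡21.
570 = 2 + 8 + 16 + 32 + 512, so 39^570 ≡ 21·81·61·21·21 ≡ 1 (mod 100).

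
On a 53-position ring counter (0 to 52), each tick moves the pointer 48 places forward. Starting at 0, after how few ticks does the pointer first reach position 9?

48⁻¹ ≡ 21 (mod 53) because 48·21 = 1008 = 19·53 + 1.
Multiplying both sides by 21: x ≡ 21·9 = 189 ≡ 30 (mod 53).
Check: 48·30 = 1440 = 27·53 + 9.

30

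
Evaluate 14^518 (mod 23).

9

Successive squares of 14 mod 23: 14^1≡14, 14^2≡12, 14^4≡6, 14^8≡13, 14^16≡8, 14^32≡18, 14^64≡2, 14^128≡4, 14^256≡16, 14^512≡3.
518 = 2 + 4 + 512, so 14^518 ≡ 12·6·3 ≡ 9 (mod 23).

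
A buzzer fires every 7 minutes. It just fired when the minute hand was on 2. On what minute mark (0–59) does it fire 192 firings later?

192·7 = 1344.
1344 = 22·60 + 24, so 1344 mod 60 = 24.
(2 + 24) mod 60 = 26.

26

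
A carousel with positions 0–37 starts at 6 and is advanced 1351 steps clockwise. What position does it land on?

27

1351 − 35·38 = 21, so 1351 ≡ 21 (mod 38).
(6 + 21) mod 38 = 27.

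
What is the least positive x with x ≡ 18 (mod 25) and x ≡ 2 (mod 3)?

x ≡ 2 (mod 3) gives x ∈ {2, 5, 8, 11, 14, 17, 20, 23, …}.
The first of these with x mod 25 = 18 is 68.

68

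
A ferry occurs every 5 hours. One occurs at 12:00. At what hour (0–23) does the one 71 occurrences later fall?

7

71·5 = 355.
Dividing 355 by 24 gives quotient 14 and remainder 19.
(12 + 19) mod 24 = 7.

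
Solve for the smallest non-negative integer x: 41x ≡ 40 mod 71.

The inverse of 41 mod 71 is 26 (since 41·26 = 1066 ≡ 1).
So x ≡ 26·40 = 1040 ≡ 46 (mod 71).

46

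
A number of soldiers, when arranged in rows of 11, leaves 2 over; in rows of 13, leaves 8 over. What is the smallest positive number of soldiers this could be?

Since 13·6 ≡ 1 (mod 11), take x = 8 + 13·((2−8)·6 mod 11) = 8 + 13·8 = 112.
Check: 112 mod 11 = 2, 112 mod 13 = 8.

112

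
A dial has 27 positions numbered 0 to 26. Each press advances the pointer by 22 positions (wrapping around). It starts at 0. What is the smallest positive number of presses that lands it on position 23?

17

The inverse of 22 mod 27 is 16 (since 22·16 = 352 ≡ 1).
Multiplying both sides by 16: x ≡ 16·23 = 368 ≡ 17 (mod 27).
Check: 22·17 = 374 = 13·27 + 23.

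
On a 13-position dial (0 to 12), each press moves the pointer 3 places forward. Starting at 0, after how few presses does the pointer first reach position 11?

8

3⁻¹ ≡ 9 (mod 13) because 3·9 = 27 = 2·13 + 1.
So x ≡ 9·11 = 99 ≡ 8 (mod 13).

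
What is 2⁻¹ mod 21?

11

2·11 = 22 = 1·21 + 1, so 2⁻¹ ≡ 11 (mod 21).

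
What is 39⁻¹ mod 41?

20

39·20 = 780 = 19·41 + 1, so 39⁻¹ ≡ 20 (mod 41).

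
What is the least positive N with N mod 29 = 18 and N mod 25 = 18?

18

x ≡ 18 (mod 25) gives x ∈ {18}.
The first of these with x mod 29 = 18 is 18.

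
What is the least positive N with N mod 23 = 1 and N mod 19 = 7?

x ≡ 7 (mod 19) gives x ∈ {7, 26, 45, 64, 83, 102, 121, 140, …}.
The first of these with x mod 23 = 1 is 254.

254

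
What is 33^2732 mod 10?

Last digits of 3^n: 3, 9, 7, 1 (period 4).
2732 leaves remainder 0 on division by 4, so 33^2732 ends in 1.

1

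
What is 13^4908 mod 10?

1

The units digit of 13^n cycles with period 4: 3, 9, 7, 1, …
4908 leaves remainder 0 on division by 4, so 13^4908 ends in 1.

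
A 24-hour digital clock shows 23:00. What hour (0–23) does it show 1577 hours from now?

Dividing 1577 by 24 gives quotient 65 and remainder 17.
(23 + 17) mod 24 = 16.

16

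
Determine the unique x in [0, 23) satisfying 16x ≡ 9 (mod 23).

The inverse of 16 mod 23 is 13 (since 16·13 = 208 ≡ 1).
So x ≡ 13·9 = 117 ≡ 2 (mod 23).
Check: 16·2 = 32 = 1·23 + 9.

2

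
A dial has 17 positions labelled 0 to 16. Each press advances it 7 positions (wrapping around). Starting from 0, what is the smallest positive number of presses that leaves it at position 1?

5

17 = 2·7 + 3
7 = 2·3 + 1
3 = 3·1 + 0
Back-substituting gives 7·5 ≡ 1 (mod 17).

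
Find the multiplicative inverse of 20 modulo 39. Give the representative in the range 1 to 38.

20·2 = 40 = 1·39 + 1, so 20⁻¹ ≡ 2 (mod 39).

2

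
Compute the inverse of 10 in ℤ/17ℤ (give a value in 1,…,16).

10·12 = 120 = 7·17 + 1, so 10⁻¹ ≡ 12 (mod 17).

12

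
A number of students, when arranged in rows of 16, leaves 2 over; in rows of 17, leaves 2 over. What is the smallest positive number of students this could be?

x ≡ 2 (mod 16) gives x ∈ {2}.
The first of these with x mod 17 = 2 is 2.

2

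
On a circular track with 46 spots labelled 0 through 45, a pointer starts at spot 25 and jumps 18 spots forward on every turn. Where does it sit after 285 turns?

285·18 = 5130.
5130 = 111·46 + 24, so 5130 mod 46 = 24.
(25 + 24) mod 46 = 3.

3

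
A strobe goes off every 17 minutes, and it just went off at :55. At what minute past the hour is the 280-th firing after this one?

15

280·17 = 4760.
4760 mod 60 = 20 (since 79·60 = 4740).
(55 + 20) mod 60 = 15.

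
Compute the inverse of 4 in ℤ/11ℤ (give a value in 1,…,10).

11 = 2·4 + 3
4 = 1·3 + 1
3 = 3·1 + 0
Back-substituting gives 4·3 ≡ 1 (mod 11).

3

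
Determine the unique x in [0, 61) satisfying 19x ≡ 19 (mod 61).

1

19⁻¹ ≡ 45 (mod 61) because 19·45 = 855 = 14·61 + 1.
So x ≡ 45·19 = 855 ≡ 1 (mod 61).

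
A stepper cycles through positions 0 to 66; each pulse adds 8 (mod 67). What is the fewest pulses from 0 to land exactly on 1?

42

67 = 8·8 + 3
8 = 2·3 + 2
3 = 1·2 + 1
2 = 2·1 + 0
Back-substituting gives 8·42 ≡ 1 (mod 67).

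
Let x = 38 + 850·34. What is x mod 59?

28

850·34 = 28900.
28900 mod 59 = 49 (since 489·59 = 28851).
(38 + 49) mod 59 = 28.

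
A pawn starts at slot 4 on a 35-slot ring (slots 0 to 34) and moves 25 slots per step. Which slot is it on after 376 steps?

24

376·25 = 9400.
9400 − 268·35 = 20, so 9400 ≡ 20 (mod 35).
(4 + 20) mod 35 = 24.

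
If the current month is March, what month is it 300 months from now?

March

300 mod 12 = 0 (since 25·12 = 300).
March + 0 months → March.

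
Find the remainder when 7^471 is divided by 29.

20

Square-and-reduce mod 29: 7^1≡7, 7^2≡20, 7^4≡23, 7^8≡7, 7^16≡20, 7^32≡23, 7^64≡7, 7^128≡20, 7^256≡23.
471 = 1 + 2 + 4 + 16 + 64 + 128 + 256, so 7^471 ≡ 7·20·23·20·7·20·23 ≡ 20 (mod 29).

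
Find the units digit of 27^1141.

Powers of 7 mod 10 repeat with period 4: 7, 9, 3, 1.
1141 mod 4 = 1, so the last digit matches 7^1 = 7.

7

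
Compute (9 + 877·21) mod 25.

877·21 = 18417.
18417 mod 25 = 17 (since 736·25 = 18400).
(9 + 17) mod 25 = 1.

1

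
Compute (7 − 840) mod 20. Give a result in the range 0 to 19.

840 − 42·20 = 0, so 840 ≡ 0 (mod 20).
(7 − 0) mod 20 = 7.

7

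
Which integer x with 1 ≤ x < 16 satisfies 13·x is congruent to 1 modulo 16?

5

13·5 = 65 = 4·16 + 1, so 13⁻¹ ≡ 5 (mod 16).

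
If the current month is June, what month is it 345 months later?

345 − 28·12 = 9, so 345 ≡ 9 (mod 12).
June + 9 months → March.

March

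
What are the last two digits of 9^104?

By repeated squaring mod 100: 9^1≡9, 9^2≡81, 9^4≡61, 9^8≡21, 9^16≡41, 9^32≡81, 9^64≡61.
104 = 8 + 32 + 64, so 9^104 ≡ 21·81·61 ≡ 61 (mod 100).

61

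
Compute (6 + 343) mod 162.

343 − 2·162 = 19, so 343 ≡ 19 (mod 162).
(6 + 19) mod 162 = 25.

25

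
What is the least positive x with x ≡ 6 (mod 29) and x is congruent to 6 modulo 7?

6

x ≡ 6 (mod 7) gives x ∈ {6}.
The first of these with x mod 29 = 6 is 6.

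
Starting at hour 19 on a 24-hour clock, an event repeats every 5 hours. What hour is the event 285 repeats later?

285·5 = 1425.
1425 − 59·24 = 9, so 1425 ≡ 9 (mod 24).
(19 + 9) mod 24 = 4.

4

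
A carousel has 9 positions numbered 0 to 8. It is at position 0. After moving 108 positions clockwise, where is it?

0

108 = 12·9 + 0, so 108 mod 9 = 0.
(0 + 0) mod 9 = 0.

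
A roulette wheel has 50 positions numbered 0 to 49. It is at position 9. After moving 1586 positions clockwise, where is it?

45

1586 mod 50 = 36 (since 31·50 = 1550).
(9 + 36) mod 50 = 45.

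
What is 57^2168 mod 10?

Powers of 7 mod 10 repeat with period 4: 7, 9, 3, 1.
2168 mod 4 = 0, so the last digit matches 7^4 = 1.

1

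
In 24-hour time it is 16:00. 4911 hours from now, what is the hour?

4911 − 204·24 = 15, so 4911 ≡ 15 (mod 24).
(16 + 15) mod 24 = 7.

7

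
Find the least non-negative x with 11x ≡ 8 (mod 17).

10

11⁻¹ ≡ 14 (mod 17) because 11·14 = 154 = 9·17 + 1.
So x ≡ 14·8 = 112 ≡ 10 (mod 17).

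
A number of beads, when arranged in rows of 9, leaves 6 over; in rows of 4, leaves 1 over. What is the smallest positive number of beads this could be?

33

x ≡ 1 (mod 4) gives x ∈ {1, 5, 9, 13, 17, 21, 25, 29, …}.
The first of these with x mod 9 = 6 is 33.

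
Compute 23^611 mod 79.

Square-and-reduce mod 79: 23^1≡23, 23^2≡55, 23^4≡23, 23^8≡55, 23^16≡23, 23^32≡55, 23^64≡23, 23^128≡55, 23^256≡23, 23^512≡55.
Since 611 = 1 + 2 + 32 + 64 + 512 in binary, 23^611 ≡ 23·55·55·23·55 ≡ 55 (mod 79).

55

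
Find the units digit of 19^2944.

The units digit of 19^n cycles with period 2: 9, 1, …
2944 leaves remainder 0 on division by 2, so 19^2944 ends in 1.

1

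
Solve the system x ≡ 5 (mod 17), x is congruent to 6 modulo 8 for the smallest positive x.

22

x ≡ 6 (mod 8) gives x ∈ {6, 14, 22}.
The first of these with x mod 17 = 5 is 22.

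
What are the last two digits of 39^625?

99

Successive squares of 39 mod 100: 39^1≡39, 39^2≡21, 39^4≡41, 39^8≡81, 39^16≡61, 39^32≡21, 39^64≡41, 39^128≡81, 39^256≡61, 39^512≡21.
625 = 1 + 16 + 32 + 64 + 512, so 39^625 ≡ 39·61·21·41·21 ≡ 99 (mod 100).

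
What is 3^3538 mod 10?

9

Powers of 3 mod 10 repeat with period 4: 3, 9, 7, 1.
3538 mod 4 = 2, so the last digit matches 3^2 = 9.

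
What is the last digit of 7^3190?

9

Powers of 7 mod 10 repeat with period 4: 7, 9, 3, 1.
3190 mod 4 = 2, so the last digit matches 7^2 = 9.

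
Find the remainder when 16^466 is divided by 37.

12

Square-and-reduce mod 37: 16^1≡16, 16^2≡34, 16^4≡9, 16^8≡7, 16^16≡12, 16^32≡33, 16^64≡16, 16^128≡34, 16^256≡9.
466 = 2 + 16 + 64 + 128 + 256, so 16^466 ≡ 34·12·16·34·9 ≡ 12 (mod 37).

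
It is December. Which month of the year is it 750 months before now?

June

Dividing 750 by 12 gives quotient 62 and remainder 6.
December − 6 months → June.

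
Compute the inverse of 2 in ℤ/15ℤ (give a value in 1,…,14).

8

2·8 = 16 = 1·15 + 1, so 2⁻¹ ≡ 8 (mod 15).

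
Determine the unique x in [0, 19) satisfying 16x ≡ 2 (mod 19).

12

16⁻¹ ≡ 6 (mod 19) because 16·6 = 96 = 5·19 + 1.
So x ≡ 6·2 = 12 ≡ 12 (mod 19).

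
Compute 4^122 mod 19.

17

Successive squares of 4 mod 19: 4^1≡4, 4^2≡16, 4^4≡9, 4^8≡5, 4^16≡6, 4^32≡17, 4^64≡4.
122 = 2 + 8 + 16 + 32 + 64, so 4^122 ≡ 16·5·6·17·4 ≡ 17 (mod 19).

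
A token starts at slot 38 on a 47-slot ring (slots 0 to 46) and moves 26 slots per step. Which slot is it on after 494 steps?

494·26 = 12844.
12844 = 273·47 + 13, so 12844 mod 47 = 13.
(38 + 13) mod 47 = 4.

4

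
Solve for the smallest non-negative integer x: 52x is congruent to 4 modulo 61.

52⁻¹ ≡ 27 (mod 61) because 52·27 = 1404 = 23·61 + 1.
Multiplying both sides by 27: x ≡ 27·4 = 108 ≡ 47 (mod 61).

47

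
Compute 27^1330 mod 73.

Successive squares of 27 mod 73: 27^1≡27, 27^2≡72, 27^4≡1, 27^8≡1, 27^16≡1, 27^32≡1, 27^64≡1, 27^128≡1, 27^256≡1, 27^512≡1, 27^1024≡1.
Since 1330 = 2 + 16 + 32 + 256 + 1024 in binary, 27^1330 ≡ 72·1·1·1·1 ≡ 72 (mod 73).

72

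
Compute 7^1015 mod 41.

Successive squares of 7 mod 41: 7^1≡7, 7^2≡8, 7^4≡23, 7^8≡37, 7^16≡16, 7^32≡10, 7^64≡18, 7^128≡37, 7^256≡16, 7^512≡10.
1015 = 1 + 2 + 4 + 16 + 32 + 64 + 128 + 256 + 512, so 7^1015 ≡ 7·8·23·16·10·18·37·16·10 ≡ 14 (mod 41).

14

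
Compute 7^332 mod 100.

1

By repeated squaring mod 100: 7^1≡7, 7^2≡49, 7^4≡1, 7^8≡1, 7^16≡1, 7^32≡1, 7^64≡1, 7^128≡1, 7^256≡1.
332 = 4 + 8 + 64 + 256, so 7^332 ≡ 1·1·1·1 ≡ 1 (mod 100).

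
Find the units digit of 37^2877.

The units digit of 37^n cycles with period 4: 7, 9, 3, 1, …
2877 leaves remainder 1 on division by 4, so 37^2877 ends in 7.

7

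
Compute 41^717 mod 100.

81

Successive squares of 41 mod 100: 41^1≡41, 41^2≡81, 41^4≡61, 41^8≡21, 41^16≡41, 41^32≡81, 41^64≡61, 41^128≡21, 41^256≡41, 41^512≡81.
717 = 1 + 4 + 8 + 64 + 128 + 512, so 41^717 ≡ 41·61·21·61·21·81 ≡ 81 (mod 100).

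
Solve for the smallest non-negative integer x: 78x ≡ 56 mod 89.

The inverse of 78 mod 89 is 8 (since 78·8 = 624 ≡ 1).
Multiplying both sides by 8: x ≡ 8·56 = 448 ≡ 3 (mod 89).
Check: 78·3 = 234 = 2·89 + 56.

3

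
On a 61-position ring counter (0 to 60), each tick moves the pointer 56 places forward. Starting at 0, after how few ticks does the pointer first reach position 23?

32

The inverse of 56 mod 61 is 12 (since 56·12 = 672 ≡ 1).
Multiplying both sides by 12: x ≡ 12·23 = 276 ≡ 32 (mod 61).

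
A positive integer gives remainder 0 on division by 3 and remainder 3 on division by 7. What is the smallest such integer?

3

x ≡ 0 (mod 3) gives x ∈ {0, 3}.
The first of these with x mod 7 = 3 is 3.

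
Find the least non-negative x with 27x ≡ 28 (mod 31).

24

The inverse of 27 mod 31 is 23 (since 27·23 = 621 ≡ 1).
So x ≡ 23·28 = 644 ≡ 24 (mod 31).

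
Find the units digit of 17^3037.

Powers of 7 mod 10 repeat with period 4: 7, 9, 3, 1.
3037 mod 4 = 1, so the last digit matches 7^1 = 7.

7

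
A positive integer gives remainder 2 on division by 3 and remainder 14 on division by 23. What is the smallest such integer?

x ≡ 2 (mod 3) gives x ∈ {2, 5, 8, 11, 14}.
The first of these with x mod 23 = 14 is 14.

14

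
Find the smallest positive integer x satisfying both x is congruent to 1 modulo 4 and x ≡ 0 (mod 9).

9

x ≡ 1 (mod 4) gives x ∈ {1, 5, 9}.
The first of these with x mod 9 = 0 is 9.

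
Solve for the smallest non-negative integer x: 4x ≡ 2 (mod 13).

7

The inverse of 4 mod 13 is 10 (since 4·10 = 40 ≡ 1).
So x ≡ 10·2 = 20 ≡ 7 (mod 13).
Check: 4·7 = 28 = 2·13 + 2.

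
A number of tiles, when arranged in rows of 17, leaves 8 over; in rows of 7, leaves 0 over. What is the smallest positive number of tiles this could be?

Since 7·5 ≡ 1 (mod 17), take x = 0 + 7·((8−0)·5 mod 17) = 0 + 7·6 = 42.
Check: 42 mod 17 = 8, 42 mod 7 = 0.

42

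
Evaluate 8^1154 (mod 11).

4

Square-and-reduce mod 11: 8^1≡8, 8^2≡9, 8^4≡4, 8^8≡5, 8^16≡3, 8^32≡9, 8^64≡4, 8^128≡5, 8^256≡3, 8^512≡9, 8^1024≡4.
Since 1154 = 2 + 128 + 1024 in binary, 8^1154 ≡ 9·5·4 ≡ 4 (mod 11).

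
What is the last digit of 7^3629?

7

The units digit of 7^n cycles with period 4: 7, 9, 3, 1, …
3629 leaves remainder 1 on division by 4, so 7^3629 ends in 7.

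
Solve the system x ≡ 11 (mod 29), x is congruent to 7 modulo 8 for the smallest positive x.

127

x ≡ 7 (mod 8) gives x ∈ {7, 15, 23, 31, 39, 47, 55, 63, …}.
The first of these with x mod 29 = 11 is 127.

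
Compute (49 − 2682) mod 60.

2682 mod 60 = 42 (since 44·60 = 2640).
(49 − 42) mod 60 = 7.

7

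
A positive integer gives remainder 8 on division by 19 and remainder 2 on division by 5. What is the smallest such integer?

27

x ≡ 2 (mod 5) gives x ∈ {2, 7, 12, 17, 22, 27}.
The first of these with x mod 19 = 8 is 27.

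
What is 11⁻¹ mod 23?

23 = 2·11 + 1
11 = 11·1 + 0
Back-substituting gives 11·21 ≡ 1 (mod 23).

21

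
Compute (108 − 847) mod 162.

847 − 5·162 = 37, so 847 ≡ 37 (mod 162).
(108 − 37) mod 162 = 71.

71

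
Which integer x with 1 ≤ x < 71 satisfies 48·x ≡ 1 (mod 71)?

37

48·37 = 1776 = 25·71 + 1, so 48⁻¹ ≡ 37 (mod 71).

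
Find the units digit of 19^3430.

Last digits of 9^n: 9, 1 (period 2).
3430 mod 2 = 0, so the last digit matches 9^2 = 1.

1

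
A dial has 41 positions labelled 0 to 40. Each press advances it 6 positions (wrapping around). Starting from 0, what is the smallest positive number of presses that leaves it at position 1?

41 = 6·6 + 5
6 = 1·5 + 1
5 = 5·1 + 0
Back-substituting gives 6·7 ≡ 1 (mod 41).

7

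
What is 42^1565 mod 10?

2

Powers of 2 mod 10 repeat with period 4: 2, 4, 8, 6.
1565 mod 4 = 1, so the last digit matches 2^1 = 2.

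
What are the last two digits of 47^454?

By repeated squaring mod 100: 47^1≡47, 47^2≡9, 47^4≡81, 47^8≡61, 47^16≡21, 47^32≡41, 47^64≡81, 47^128≡61, 47^256≡21.
Since 454 = 2 + 4 + 64 + 128 + 256 in binary, 47^454 ≡ 9·81·81·61·21 ≡ 69 (mod 100).

69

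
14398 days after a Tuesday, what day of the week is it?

Monday

14398 − 2056·7 = 6, so 14398 ≡ 6 (mod 7).
Tuesday + 6 days → Monday.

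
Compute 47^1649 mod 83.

Square-and-reduce mod 83: 47^1≡47, 47^2≡51, 47^4≡28, 47^8≡37, 47^16≡41, 47^32≡21, 47^64≡26, 47^128≡12, 47^256≡61, 47^512≡69, 47^1024≡30.
Since 1649 = 1 + 16 + 32 + 64 + 512 + 1024 in binary, 47^1649 ≡ 47·41·21·26·69·30 ≡ 79 (mod 83).

79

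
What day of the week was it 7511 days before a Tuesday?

7511 = 1073·7 + 0, so 7511 mod 7 = 0.
Tuesday − 0 days → Tuesday.

Tuesday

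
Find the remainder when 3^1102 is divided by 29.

Successive squares of 3 mod 29: 3^1≡3, 3^2≡9, 3^4≡23, 3^8≡7, 3^16≡20, 3^32≡23, 3^64≡7, 3^128≡20, 3^256≡23, 3^512≡7, 3^1024≡20.
Since 1102 = 2 + 4 + 8 + 64 + 1024 in binary, 3^1102 ≡ 9·23·7·7·20 ≡ 5 (mod 29).

5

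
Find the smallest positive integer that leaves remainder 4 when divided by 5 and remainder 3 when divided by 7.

24

x ≡ 4 (mod 5) gives x ∈ {4, 9, 14, 19, 24}.
The first of these with x mod 7 = 3 is 24.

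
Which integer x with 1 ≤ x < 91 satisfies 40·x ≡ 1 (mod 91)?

66

91 = 2·40 + 11
40 = 3·11 + 7
11 = 1·7 + 4
7 = 1·4 + 3
4 = 1·3 + 1
3 = 3·1 + 0
Back-substituting gives 40·66 ≡ 1 (mod 91).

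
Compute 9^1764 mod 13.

1

By repeated squaring mod 13: 9^1≡9, 9^2≡3, 9^4≡9, 9^8≡3, 9^16≡9, 9^32≡3, 9^64≡9, 9^128≡3, 9^256≡9, 9^512≡3, 9^1024≡9.
Since 1764 = 4 + 32 + 64 + 128 + 512 + 1024 in binary, 9^1764 ≡ 9·3·9·3·3·9 ≡ 1 (mod 13).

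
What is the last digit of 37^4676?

1

Last digits of 7^n: 7, 9, 3, 1 (period 4).
4676 mod 4 = 0, so the last digit matches 7^4 = 1.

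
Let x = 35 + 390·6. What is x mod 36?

35

390·6 = 2340.
2340 mod 36 = 0 (since 65·36 = 2340).
(35 + 0) mod 36 = 35.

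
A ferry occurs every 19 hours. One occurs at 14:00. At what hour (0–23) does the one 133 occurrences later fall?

21

133·19 = 2527.
2527 − 105·24 = 7, so 2527 ≡ 7 (mod 24).
(14 + 7) mod 24 = 21.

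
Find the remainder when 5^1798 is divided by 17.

2

Square-and-reduce mod 17: 5^1≡5, 5^2≡8, 5^4≡13, 5^8≡16, 5^16≡1, 5^32≡1, 5^64≡1, 5^128≡1, 5^256≡1, 5^512≡1, 5^1024≡1.
1798 = 2 + 4 + 256 + 512 + 1024, so 5^1798 ≡ 8·13·1·1·1 ≡ 2 (mod 17).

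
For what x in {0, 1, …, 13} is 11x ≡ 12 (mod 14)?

10

The inverse of 11 mod 14 is 9 (since 11·9 = 99 ≡ 1).
Multiplying both sides by 9: x ≡ 9·12 = 108 ≡ 10 (mod 14).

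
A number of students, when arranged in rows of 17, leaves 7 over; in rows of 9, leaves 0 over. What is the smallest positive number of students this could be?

126

Since 9·2 ≡ 1 (mod 17), take x = 0 + 9·((7−0)·2 mod 17) = 0 + 9·14 = 126.
Check: 126 mod 17 = 7, 126 mod 9 = 0.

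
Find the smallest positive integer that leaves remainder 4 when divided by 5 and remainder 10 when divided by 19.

x ≡ 4 (mod 5) gives x ∈ {4, 9, 14, 19, 24, 29}.
The first of these with x mod 19 = 10 is 29.

29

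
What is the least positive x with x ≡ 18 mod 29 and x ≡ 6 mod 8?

x ≡ 6 (mod 8) gives x ∈ {6, 14, 22, 30, 38, 46, 54, 62, …}.
The first of these with x mod 29 = 18 is 134.

134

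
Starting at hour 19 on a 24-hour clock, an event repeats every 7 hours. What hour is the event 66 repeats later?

1

66·7 = 462.
462 − 19·24 = 6, so 462 ≡ 6 (mod 24).
(19 + 6) mod 24 = 1.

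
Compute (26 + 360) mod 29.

9

360 − 12·29 = 12, so 360 ≡ 12 (mod 29).
(26 + 12) mod 29 = 9.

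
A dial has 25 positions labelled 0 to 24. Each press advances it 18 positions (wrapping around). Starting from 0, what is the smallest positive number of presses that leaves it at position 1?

7

25 = 1·18 + 7
18 = 2·7 + 4
7 = 1·4 + 3
4 = 1·3 + 1
3 = 3·1 + 0
Back-substituting gives 18·7 ≡ 1 (mod 25).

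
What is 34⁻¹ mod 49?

49 = 1·34 + 15
34 = 2·15 + 4
15 = 3·4 + 3
4 = 1·3 + 1
3 = 3·1 + 0
Back-substituting gives 34·13 ≡ 1 (mod 49).

13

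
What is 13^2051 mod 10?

7

Powers of 3 mod 10 repeat with period 4: 3, 9, 7, 1.
2051 leaves remainder 3 on division by 4, so 13^2051 ends in 7.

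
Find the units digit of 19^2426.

Last digits of 9^n: 9, 1 (period 2).
2426 leaves remainder 0 on division by 2, so 19^2426 ends in 1.

1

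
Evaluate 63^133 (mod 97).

Successive squares of 63 mod 97: 63^1≡63, 63^2≡89, 63^4≡64, 63^8≡22, 63^16≡96, 63^32≡1, 63^64≡1, 63^128≡1.
133 = 1 + 4 + 128, so 63^133 ≡ 63·64·1 ≡ 55 (mod 97).

55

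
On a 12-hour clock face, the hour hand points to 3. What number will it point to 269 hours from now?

Dividing 269 by 12 gives quotient 22 and remainder 5.
3 + 5 → 8 on a 12-hour dial.

8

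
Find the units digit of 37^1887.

Powers of 7 mod 10 repeat with period 4: 7, 9, 3, 1.
1887 mod 4 = 3, so the last digit matches 7^3 = 3.

3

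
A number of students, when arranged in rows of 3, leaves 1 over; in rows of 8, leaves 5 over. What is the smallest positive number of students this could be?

x ≡ 1 (mod 3) gives x ∈ {1, 4, 7, 10, 13}.
The first of these with x mod 8 = 5 is 13.

13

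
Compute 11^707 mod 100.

Successive squares of 11 mod 100: 11^1≡11, 11^2≡21, 11^4≡41, 11^8≡81, 11^16≡61, 11^32≡21, 11^64≡41, 11^128≡81, 11^256≡61, 11^512≡21.
707 = 1 + 2 + 64 + 128 + 512, so 11^707 ≡ 11·21·41·81·21 ≡ 71 (mod 100).

71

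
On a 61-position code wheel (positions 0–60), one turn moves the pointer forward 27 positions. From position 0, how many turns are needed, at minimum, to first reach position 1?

27·52 = 1404 = 23·61 + 1, so 27⁻¹ ≡ 52 (mod 61).

52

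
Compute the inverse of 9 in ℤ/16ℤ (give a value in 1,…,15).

9

16 = 1·9 + 7
9 = 1·7 + 2
7 = 3·2 + 1
2 = 2·1 + 0
Back-substituting gives 9·9 ≡ 1 (mod 16).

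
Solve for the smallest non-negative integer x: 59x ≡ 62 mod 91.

59⁻¹ ≡ 54 (mod 91) because 59·54 = 3186 = 35·91 + 1.
So x ≡ 54·62 = 3348 ≡ 72 (mod 91).

72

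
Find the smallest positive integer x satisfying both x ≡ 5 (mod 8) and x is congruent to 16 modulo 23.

85

x ≡ 5 (mod 8) gives x ∈ {5, 13, 21, 29, 37, 45, 53, 61, …}.
The first of these with x mod 23 = 16 is 85.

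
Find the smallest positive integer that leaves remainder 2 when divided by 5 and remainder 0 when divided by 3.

x ≡ 0 (mod 3) gives x ∈ {0, 3, 6, 9, 12}.
The first of these with x mod 5 = 2 is 12.

12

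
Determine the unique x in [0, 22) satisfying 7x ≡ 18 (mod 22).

7⁻¹ ≡ 19 (mod 22) because 7·19 = 133 = 6·22 + 1.
Multiplying both sides by 19: x ≡ 19·18 = 342 ≡ 12 (mod 22).

12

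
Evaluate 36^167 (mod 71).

43

By repeated squaring mod 71: 36^1≡36, 36^2≡18, 36^4≡40, 36^8≡38, 36^16≡24, 36^32≡8, 36^64≡64, 36^128≡49.
Since 167 = 1 + 2 + 4 + 32 + 128 in binary, 36^167 ≡ 36·18·40·8·49 ≡ 43 (mod 71).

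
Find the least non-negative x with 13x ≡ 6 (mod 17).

13⁻¹ ≡ 4 (mod 17) because 13·4 = 52 = 3·17 + 1.
So x ≡ 4·6 = 24 ≡ 7 (mod 17).
Check: 13·7 = 91 = 5·17 + 6.

7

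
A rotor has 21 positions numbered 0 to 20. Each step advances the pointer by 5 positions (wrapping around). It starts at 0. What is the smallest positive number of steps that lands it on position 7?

5⁻¹ ≡ 17 (mod 21) because 5·17 = 85 = 4·21 + 1.
So x ≡ 17·7 = 119 ≡ 14 (mod 21).

14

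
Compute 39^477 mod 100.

79

By repeated squaring mod 100: 39^1≡39, 39^2≡21, 39^4≡41, 39^8≡81, 39^16≡61, 39^32≡21, 39^64≡41, 39^128≡81, 39^256≡61.
Since 477 = 1 + 4 + 8 + 16 + 64 + 128 + 256 in binary, 39^477 ≡ 39·41·81·61·41·81·61 ≡ 79 (mod 100).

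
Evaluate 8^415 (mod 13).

By repeated squaring mod 13: 8^1≡8, 8^2≡12, 8^4≡1, 8^8≡1, 8^16≡1, 8^32≡1, 8^64≡1, 8^128≡1, 8^256≡1.
415 = 1 + 2 + 4 + 8 + 16 + 128 + 256, so 8^415 ≡ 8·12·1·1·1·1·1 ≡ 5 (mod 13).

5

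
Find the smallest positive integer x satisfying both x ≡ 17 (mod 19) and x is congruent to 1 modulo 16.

Since 16·6 ≡ 1 (mod 19), take x = 1 + 16·((17−1)·6 mod 19) = 1 + 16·1 = 17.
Check: 17 mod 19 = 17, 17 mod 16 = 1.

17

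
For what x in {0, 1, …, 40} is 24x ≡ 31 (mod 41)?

3

The inverse of 24 mod 41 is 12 (since 24·12 = 288 ≡ 1).
So x ≡ 12·31 = 372 ≡ 3 (mod 41).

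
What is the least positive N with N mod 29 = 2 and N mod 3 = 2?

2

x ≡ 2 (mod 3) gives x ∈ {2}.
The first of these with x mod 29 = 2 is 2.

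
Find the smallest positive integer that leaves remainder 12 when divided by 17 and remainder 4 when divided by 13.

x ≡ 4 (mod 13) gives x ∈ {4, 17, 30, 43, 56, 69, 82, 95, …}.
The first of these with x mod 17 = 12 is 199.

199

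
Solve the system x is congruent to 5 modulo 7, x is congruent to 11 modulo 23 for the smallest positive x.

103

x ≡ 5 (mod 7) gives x ∈ {5, 12, 19, 26, 33, 40, 47, 54, …}.
The first of these with x mod 23 = 11 is 103.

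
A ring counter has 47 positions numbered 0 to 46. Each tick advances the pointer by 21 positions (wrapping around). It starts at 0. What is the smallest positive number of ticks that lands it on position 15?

The inverse of 21 mod 47 is 9 (since 21·9 = 189 ≡ 1).
Multiplying both sides by 9: x ≡ 9·15 = 135 ≡ 41 (mod 47).

41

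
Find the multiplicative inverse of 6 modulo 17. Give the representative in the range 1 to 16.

17 = 2·6 + 5
6 = 1·5 + 1
5 = 5·1 + 0
Back-substituting gives 6·3 ≡ 1 (mod 17).

3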